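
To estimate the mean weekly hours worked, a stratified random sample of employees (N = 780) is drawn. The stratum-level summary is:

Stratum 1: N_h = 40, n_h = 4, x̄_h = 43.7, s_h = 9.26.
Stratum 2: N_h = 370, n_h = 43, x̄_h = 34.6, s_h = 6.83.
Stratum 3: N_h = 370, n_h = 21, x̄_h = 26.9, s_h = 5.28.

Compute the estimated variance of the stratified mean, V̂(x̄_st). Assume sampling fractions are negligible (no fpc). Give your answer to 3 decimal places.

V̂(x̄_st) = Σ W_h² s_h²/n_h, with W_h = N_h/N and N = 780:
  stratum 1: (40/780)²·9.26²/4 = 0.0563758
  stratum 2: (370/780)²·6.83²/43 = 0.244111
  stratum 3: (370/780)²·5.28²/21 = 0.298719
V̂(x̄_st) = 0.599206

V̂(x̄_st) ≈ 0.599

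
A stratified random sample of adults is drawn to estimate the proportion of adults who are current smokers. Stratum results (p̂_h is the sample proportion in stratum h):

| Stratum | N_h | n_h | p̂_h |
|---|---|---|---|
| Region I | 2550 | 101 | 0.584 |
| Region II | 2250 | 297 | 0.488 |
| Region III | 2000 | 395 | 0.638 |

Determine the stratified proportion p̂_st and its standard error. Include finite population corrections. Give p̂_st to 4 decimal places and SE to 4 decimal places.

N = 6800; stratum weights W_h = N_h/N.
p̂_st = Σ W_h p̂_h = (2550·0.584 + 2250·0.488 + 2000·0.638)/6800 = 0.56812
V̂(p̂_st) = Σ W_h² (1 − n_h/N_h) p̂_h(1−p̂_h)/(n_h−1):
  stratum Region I: (2550/6800)²·(1 − 101/2550)·0.584·0.416/100 = 0.000328108
  stratum Region II: (2250/6800)²·(1 − 297/2250)·0.488·0.512/296 = 8.02167e-05
  stratum Region III: (2000/6800)²·(1 − 395/2000)·0.638·0.362/394 = 4.0693e-05
V̂(p̂_st) = 0.000449018; SE = √V̂ = 0.02119

p̂_st ≈ 0.5681, SE ≈ 0.0212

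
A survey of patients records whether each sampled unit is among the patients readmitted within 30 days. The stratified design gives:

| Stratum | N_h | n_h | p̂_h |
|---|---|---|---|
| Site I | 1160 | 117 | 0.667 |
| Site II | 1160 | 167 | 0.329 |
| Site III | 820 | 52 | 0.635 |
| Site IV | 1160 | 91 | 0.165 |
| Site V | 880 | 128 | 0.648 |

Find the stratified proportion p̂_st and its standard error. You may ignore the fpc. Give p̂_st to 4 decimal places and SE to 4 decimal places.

p̂_st ≈ 0.4706, SE ≈ 0.0201

N = 5180; stratum weights W_h = N_h/N.
p̂_st = Σ W_h p̂_h = (1160·0.667 + 1160·0.329 + 820·0.635 + 1160·0.165 + 880·0.648)/5180 = 0.47060
V̂(p̂_st) = Σ W_h² p̂_h(1−p̂_h)/(n_h−1):
  stratum Site I: (1160/5180)²·0.667·0.333/116 = 9.60215e-05
  stratum Site II: (1160/5180)²·0.329·0.671/166 = 6.66909e-05
  stratum Site III: (820/5180)²·0.635·0.365/51 = 0.000113884
  stratum Site IV: (1160/5180)²·0.165·0.835/90 = 7.67687e-05
  stratum Site V: (880/5180)²·0.648·0.352/127 = 5.18346e-05
V̂(p̂_st) = 0.0004052; SE = √V̂ = 0.0201296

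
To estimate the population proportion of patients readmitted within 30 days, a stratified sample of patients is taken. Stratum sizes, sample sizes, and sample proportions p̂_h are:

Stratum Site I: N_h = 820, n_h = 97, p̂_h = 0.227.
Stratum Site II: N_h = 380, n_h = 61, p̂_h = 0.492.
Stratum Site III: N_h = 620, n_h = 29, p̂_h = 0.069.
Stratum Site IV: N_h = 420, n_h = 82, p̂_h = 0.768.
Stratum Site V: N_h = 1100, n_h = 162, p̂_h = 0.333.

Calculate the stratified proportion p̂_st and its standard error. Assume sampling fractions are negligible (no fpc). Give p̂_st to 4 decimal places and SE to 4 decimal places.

p̂_st ≈ 0.3308, SE ≈ 0.0207

N = 3340; stratum weights W_h = N_h/N.
p̂_st = Σ W_h p̂_h = (820·0.227 + 380·0.492 + 620·0.069 + 420·0.768 + 1100·0.333)/3340 = 0.33076
V̂(p̂_st) = Σ W_h² p̂_h(1−p̂_h)/(n_h−1):
  stratum Site I: (820/3340)²·0.227·0.773/96 = 0.000110171
  stratum Site II: (380/3340)²·0.492·0.508/60 = 5.39202e-05
  stratum Site III: (620/3340)²·0.069·0.931/28 = 7.90553e-05
  stratum Site IV: (420/3340)²·0.768·0.232/81 = 3.47832e-05
  stratum Site V: (1100/3340)²·0.333·0.667/161 = 0.000149636
V̂(p̂_st) = 0.000427566; SE = √V̂ = 0.0206777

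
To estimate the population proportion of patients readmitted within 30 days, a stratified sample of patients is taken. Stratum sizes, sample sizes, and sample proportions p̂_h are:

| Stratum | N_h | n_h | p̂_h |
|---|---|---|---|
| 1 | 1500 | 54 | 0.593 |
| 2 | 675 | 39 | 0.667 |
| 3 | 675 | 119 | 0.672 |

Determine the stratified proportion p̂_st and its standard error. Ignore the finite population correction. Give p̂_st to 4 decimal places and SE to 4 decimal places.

N = 2850; stratum weights W_h = N_h/N.
p̂_st = Σ W_h p̂_h = (1500·0.593 + 675·0.667 + 675·0.672)/2850 = 0.62924
V̂(p̂_st) = Σ W_h² p̂_h(1−p̂_h)/(n_h−1):
  stratum 1: (1500/2850)²·0.593·0.407/53 = 0.00126144
  stratum 2: (675/2850)²·0.667·0.333/38 = 0.000327872
  stratum 3: (675/2850)²·0.672·0.328/118 = 0.00010478
V̂(p̂_st) = 0.00169409; SE = √V̂ = 0.0411593

p̂_st ≈ 0.6292, SE ≈ 0.0412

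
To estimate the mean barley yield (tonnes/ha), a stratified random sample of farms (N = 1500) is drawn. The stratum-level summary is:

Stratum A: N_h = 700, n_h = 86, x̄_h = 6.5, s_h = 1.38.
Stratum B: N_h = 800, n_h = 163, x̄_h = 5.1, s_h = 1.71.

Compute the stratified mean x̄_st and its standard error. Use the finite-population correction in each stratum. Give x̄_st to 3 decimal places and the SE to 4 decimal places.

x̄_st = Σ W_h x̄_h = (700·6.5 + 800·5.1)/1500 = 5.75333
V̂(x̄_st) = Σ W_h² (1 − n_h/N_h) s_h²/n_h, with W_h = N_h/N and N = 1500:
  stratum A: (700/1500)²·(1 − 86/700)·1.38²/86 = 0.00423003
  stratum B: (800/1500)²·(1 − 163/800)·1.71²/163 = 0.00406304
V̂(x̄_st) = 0.00829308
SE(x̄_st) = √0.00829308 = 0.0910663

x̄_st ≈ 5.753, SE ≈ 0.0911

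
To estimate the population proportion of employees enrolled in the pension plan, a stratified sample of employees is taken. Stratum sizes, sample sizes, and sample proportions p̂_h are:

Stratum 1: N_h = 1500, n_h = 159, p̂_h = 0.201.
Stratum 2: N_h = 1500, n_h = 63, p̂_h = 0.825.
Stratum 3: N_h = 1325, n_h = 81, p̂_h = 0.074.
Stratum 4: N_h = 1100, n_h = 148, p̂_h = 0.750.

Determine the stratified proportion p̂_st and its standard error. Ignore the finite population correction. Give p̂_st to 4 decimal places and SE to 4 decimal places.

N = 5425; stratum weights W_h = N_h/N.
p̂_st = Σ W_h p̂_h = (1500·0.201 + 1500·0.825 + 1325·0.074 + 1100·0.750)/5425 = 0.45383
V̂(p̂_st) = Σ W_h² p̂_h(1−p̂_h)/(n_h−1):
  stratum 1: (1500/5425)²·0.201·0.799/158 = 7.77085e-05
  stratum 2: (1500/5425)²·0.825·0.175/62 = 0.000178026
  stratum 3: (1325/5425)²·0.074·0.926/80 = 5.10958e-05
  stratum 4: (1100/5425)²·0.750·0.250/147 = 5.24409e-05
V̂(p̂_st) = 0.000359271; SE = √V̂ = 0.0189544

p̂_st ≈ 0.4538, SE ≈ 0.0190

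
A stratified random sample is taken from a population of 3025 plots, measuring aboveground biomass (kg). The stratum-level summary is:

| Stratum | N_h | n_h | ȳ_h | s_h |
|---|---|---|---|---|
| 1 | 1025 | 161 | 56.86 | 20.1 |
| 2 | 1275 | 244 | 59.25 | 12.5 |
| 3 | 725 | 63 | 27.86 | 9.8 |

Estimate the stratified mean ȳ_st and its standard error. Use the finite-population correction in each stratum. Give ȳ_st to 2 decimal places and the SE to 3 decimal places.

ȳ_st ≈ 50.92, SE ≈ 0.644

ȳ_st = Σ W_h ȳ_h = (1025·56.86 + 1275·59.25 + 725·27.86)/3025 = 50.91694
V̂(ȳ_st) = Σ W_h² (1 − n_h/N_h) s_h²/n_h, with W_h = N_h/N and N = 3025:
  stratum 1: (1025/3025)²·(1 − 161/1025)·20.1²/161 = 0.242858
  stratum 2: (1275/3025)²·(1 − 244/1275)·12.5²/244 = 0.0919916
  stratum 3: (725/3025)²·(1 − 63/725)·9.8²/63 = 0.0799571
V̂(ȳ_st) = 0.414807
SE(ȳ_st) = √0.414807 = 0.644055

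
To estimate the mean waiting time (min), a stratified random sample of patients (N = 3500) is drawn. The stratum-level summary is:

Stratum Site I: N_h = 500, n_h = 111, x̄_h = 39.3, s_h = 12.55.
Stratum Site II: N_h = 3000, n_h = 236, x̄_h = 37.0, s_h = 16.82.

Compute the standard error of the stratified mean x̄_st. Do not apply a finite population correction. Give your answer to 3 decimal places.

V̂(x̄_st) = Σ W_h² s_h²/n_h, with W_h = N_h/N and N = 3500:
  stratum Site I: (500/3500)²·12.55²/111 = 0.028958
  stratum Site II: (3000/3500)²·16.82²/236 = 0.880737
V̂(x̄_st) = 0.909695
SE(x̄_st) = √0.909695 = 0.953779

SE(x̄_st) ≈ 0.954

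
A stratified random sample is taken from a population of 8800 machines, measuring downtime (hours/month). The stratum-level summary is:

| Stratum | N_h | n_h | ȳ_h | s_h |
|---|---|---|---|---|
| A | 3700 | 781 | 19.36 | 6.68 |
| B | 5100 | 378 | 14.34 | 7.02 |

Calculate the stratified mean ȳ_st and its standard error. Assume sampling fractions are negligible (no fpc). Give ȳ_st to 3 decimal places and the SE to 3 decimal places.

ȳ_st ≈ 16.451, SE ≈ 0.232

ȳ_st = Σ W_h ȳ_h = (3700·19.36 + 5100·14.34)/8800 = 16.45068
V̂(ȳ_st) = Σ W_h² s_h²/n_h, with W_h = N_h/N and N = 8800:
  stratum A: (3700/8800)²·6.68²/781 = 0.0101004
  stratum B: (5100/8800)²·7.02²/378 = 0.0437882
V̂(ȳ_st) = 0.0538887
SE(ȳ_st) = √0.0538887 = 0.232139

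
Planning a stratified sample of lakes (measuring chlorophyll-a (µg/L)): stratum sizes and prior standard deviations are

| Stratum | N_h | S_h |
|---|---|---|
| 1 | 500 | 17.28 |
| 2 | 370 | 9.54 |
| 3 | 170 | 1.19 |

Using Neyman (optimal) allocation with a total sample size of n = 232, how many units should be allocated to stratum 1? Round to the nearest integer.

Neyman allocation: n_h = n · N_h S_h / Σ N_i S_i, with n = 232.
  stratum 1: N_h·S_h = 500·17.28 = 8640.00
  stratum 2: N_h·S_h = 370·9.54 = 3529.80
  stratum 3: N_h·S_h = 170·1.19 = 202.30
Σ N_h S_h = 12372.10
n for stratum 1 = 232·8640.00/12372.10 = 162.016 → 162

162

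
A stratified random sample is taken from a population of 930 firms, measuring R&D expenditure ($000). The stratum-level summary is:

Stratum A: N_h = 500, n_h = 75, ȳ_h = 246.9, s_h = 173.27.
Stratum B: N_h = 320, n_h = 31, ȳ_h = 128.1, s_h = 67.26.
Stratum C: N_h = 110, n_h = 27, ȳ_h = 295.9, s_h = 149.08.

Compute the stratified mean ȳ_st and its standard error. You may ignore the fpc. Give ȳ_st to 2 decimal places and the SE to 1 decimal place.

ȳ_st ≈ 211.82, SE ≈ 12.0

ȳ_st = Σ W_h ȳ_h = (500·246.9 + 320·128.1 + 110·295.9)/930 = 211.81828
V̂(ȳ_st) = Σ W_h² s_h²/n_h, with W_h = N_h/N and N = 930:
  stratum A: (500/930)²·173.27²/75 = 115.707
  stratum B: (320/930)²·67.26²/31 = 17.2777
  stratum C: (110/930)²·149.08²/27 = 11.5158
V̂(ȳ_st) = 144.501
SE(ȳ_st) = √144.501 = 12.0208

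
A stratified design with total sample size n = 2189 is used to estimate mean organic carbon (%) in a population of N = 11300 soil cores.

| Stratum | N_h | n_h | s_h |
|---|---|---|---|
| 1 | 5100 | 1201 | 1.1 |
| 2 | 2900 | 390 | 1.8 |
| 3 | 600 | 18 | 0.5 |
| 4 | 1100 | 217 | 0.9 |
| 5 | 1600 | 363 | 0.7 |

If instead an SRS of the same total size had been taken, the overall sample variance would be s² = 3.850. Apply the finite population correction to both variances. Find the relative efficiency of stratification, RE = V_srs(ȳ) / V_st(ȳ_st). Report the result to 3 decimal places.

V̂(ȳ_st) = Σ W_h² (1 − n_h/N_h) s_h²/n_h, with W_h = N_h/N and N = 11300:
  stratum 1: (5100/11300)²·(1 − 1201/5100)·1.1²/1201 = 0.000156895
  stratum 2: (2900/11300)²·(1 − 390/2900)·1.8²/390 = 0.000473582
  stratum 3: (600/11300)²·(1 − 18/600)·0.5²/18 = 3.79826e-05
  stratum 4: (1100/11300)²·(1 − 217/1100)·0.9²/217 = 2.83937e-05
  stratum 5: (1600/11300)²·(1 − 363/1600)·0.7²/363 = 2.09229e-05
V_st = 0.000717776
V_srs = (1 − 2189/11300)·3.850/2189 = 0.00141809
Relative efficiency = V_srs / V_st = 0.00141809/0.000717776 = 1.9757

RE ≈ 1.976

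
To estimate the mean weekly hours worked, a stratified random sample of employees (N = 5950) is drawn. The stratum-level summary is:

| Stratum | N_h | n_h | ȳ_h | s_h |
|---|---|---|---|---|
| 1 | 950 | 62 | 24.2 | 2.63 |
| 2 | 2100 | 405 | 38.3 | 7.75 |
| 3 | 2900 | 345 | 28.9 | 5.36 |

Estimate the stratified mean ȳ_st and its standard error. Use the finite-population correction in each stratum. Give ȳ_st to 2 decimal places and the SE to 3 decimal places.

ȳ_st = Σ W_h ȳ_h = (950·24.2 + 2100·38.3 + 2900·28.9)/5950 = 31.46723
V̂(ȳ_st) = Σ W_h² (1 − n_h/N_h) s_h²/n_h, with W_h = N_h/N and N = 5950:
  stratum 1: (950/5950)²·(1 − 62/950)·2.63²/62 = 0.00265841
  stratum 2: (2100/5950)²·(1 − 405/2100)·7.75²/405 = 0.0149109
  stratum 3: (2900/5950)²·(1 − 345/2900)·5.36²/345 = 0.0174287
V̂(ȳ_st) = 0.034998
SE(ȳ_st) = √0.034998 = 0.187078

ȳ_st ≈ 31.47, SE ≈ 0.187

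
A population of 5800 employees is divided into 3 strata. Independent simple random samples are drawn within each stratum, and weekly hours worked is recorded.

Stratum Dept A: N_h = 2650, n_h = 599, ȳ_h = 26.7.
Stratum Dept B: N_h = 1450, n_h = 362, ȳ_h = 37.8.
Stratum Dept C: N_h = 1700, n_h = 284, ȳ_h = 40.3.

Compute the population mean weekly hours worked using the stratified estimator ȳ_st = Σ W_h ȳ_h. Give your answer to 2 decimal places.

N = Σ N_h = 5800. Stratum weights W_h = N_h/N.
ȳ_st = (2650·26.7 + 1450·37.8 + 1700·40.3) / 5800 = 33.4612

ȳ_st ≈ 33.46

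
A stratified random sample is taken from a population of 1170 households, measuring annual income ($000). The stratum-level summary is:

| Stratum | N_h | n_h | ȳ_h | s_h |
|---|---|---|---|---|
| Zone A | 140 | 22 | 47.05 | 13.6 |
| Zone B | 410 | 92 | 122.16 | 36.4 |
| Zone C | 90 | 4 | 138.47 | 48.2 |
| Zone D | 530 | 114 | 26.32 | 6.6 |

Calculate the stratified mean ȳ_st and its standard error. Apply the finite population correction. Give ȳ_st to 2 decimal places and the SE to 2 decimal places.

ȳ_st = Σ W_h ȳ_h = (140·47.05 + 410·122.16 + 90·138.47 + 530·26.32)/1170 = 71.01239
V̂(ȳ_st) = Σ W_h² (1 − n_h/N_h) s_h²/n_h, with W_h = N_h/N and N = 1170:
  stratum Zone A: (140/1170)²·(1 − 22/140)·13.6²/22 = 0.10146
  stratum Zone B: (410/1170)²·(1 − 92/410)·36.4²/92 = 1.37168
  stratum Zone C: (90/1170)²·(1 − 4/90)·48.2²/4 = 3.284
  stratum Zone D: (530/1170)²·(1 − 114/530)·6.6²/114 = 0.0615433
V̂(ȳ_st) = 4.81869
SE(ȳ_st) = √4.81869 = 2.19515

ȳ_st ≈ 71.01, SE ≈ 2.20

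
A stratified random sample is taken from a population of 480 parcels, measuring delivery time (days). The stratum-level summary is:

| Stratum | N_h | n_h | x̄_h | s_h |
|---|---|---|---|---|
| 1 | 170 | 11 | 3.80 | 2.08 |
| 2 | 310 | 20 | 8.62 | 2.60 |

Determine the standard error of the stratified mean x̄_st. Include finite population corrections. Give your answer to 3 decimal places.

V̂(x̄_st) = Σ W_h² (1 − n_h/N_h) s_h²/n_h, with W_h = N_h/N and N = 480:
  stratum 1: (170/480)²·(1 − 11/170)·2.08²/11 = 0.0461421
  stratum 2: (310/480)²·(1 − 20/310)·2.60²/20 = 0.131885
V̂(x̄_st) = 0.178027
SE(x̄_st) = √0.178027 = 0.421932

SE(x̄_st) ≈ 0.422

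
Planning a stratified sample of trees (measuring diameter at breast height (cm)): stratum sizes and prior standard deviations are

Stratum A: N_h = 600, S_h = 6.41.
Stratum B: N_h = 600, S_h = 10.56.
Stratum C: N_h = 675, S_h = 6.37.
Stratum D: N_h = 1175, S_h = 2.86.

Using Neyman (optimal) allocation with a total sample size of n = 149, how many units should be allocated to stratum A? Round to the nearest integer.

Neyman allocation: n_h = n · N_h S_h / Σ N_i S_i, with n = 149.
  stratum A: N_h·S_h = 600·6.41 = 3846.00
  stratum B: N_h·S_h = 600·10.56 = 6336.00
  stratum C: N_h·S_h = 675·6.37 = 4299.75
  stratum D: N_h·S_h = 1175·2.86 = 3360.50
Σ N_h S_h = 17842.25
n for stratum A = 149·3846.00/17842.25 = 32.118 → 32

32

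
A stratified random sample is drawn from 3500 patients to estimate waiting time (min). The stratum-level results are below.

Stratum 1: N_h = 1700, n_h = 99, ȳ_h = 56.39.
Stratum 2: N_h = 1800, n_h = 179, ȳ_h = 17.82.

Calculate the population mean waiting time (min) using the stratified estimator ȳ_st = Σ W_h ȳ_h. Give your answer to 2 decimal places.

N = Σ N_h = 3500. Stratum weights W_h = N_h/N.
ȳ_st = (1700·56.39 + 1800·17.82) / 3500 = 36.5540

ȳ_st ≈ 36.55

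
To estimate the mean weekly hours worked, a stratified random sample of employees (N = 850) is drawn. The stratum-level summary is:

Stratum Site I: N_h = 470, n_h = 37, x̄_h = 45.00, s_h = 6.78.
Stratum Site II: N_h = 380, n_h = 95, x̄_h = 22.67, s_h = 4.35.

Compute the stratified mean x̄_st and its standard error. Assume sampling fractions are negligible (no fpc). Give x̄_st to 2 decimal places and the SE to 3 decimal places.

x̄_st ≈ 35.02, SE ≈ 0.648

x̄_st = Σ W_h x̄_h = (470·45.00 + 380·22.67)/850 = 35.01718
V̂(x̄_st) = Σ W_h² s_h²/n_h, with W_h = N_h/N and N = 850:
  stratum Site I: (470/850)²·6.78²/37 = 0.379853
  stratum Site II: (380/850)²·4.35²/95 = 0.0398093
V̂(x̄_st) = 0.419662
SE(x̄_st) = √0.419662 = 0.647813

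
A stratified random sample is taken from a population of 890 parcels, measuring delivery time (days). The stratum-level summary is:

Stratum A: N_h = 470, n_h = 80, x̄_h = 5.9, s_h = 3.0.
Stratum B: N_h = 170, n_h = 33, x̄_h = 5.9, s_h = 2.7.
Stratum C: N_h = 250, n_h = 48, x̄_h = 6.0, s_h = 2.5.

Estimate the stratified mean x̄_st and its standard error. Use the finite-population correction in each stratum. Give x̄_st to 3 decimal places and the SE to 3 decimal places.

x̄_st ≈ 5.928, SE ≈ 0.202

x̄_st = Σ W_h x̄_h = (470·5.9 + 170·5.9 + 250·6.0)/890 = 5.92809
V̂(x̄_st) = Σ W_h² (1 − n_h/N_h) s_h²/n_h, with W_h = N_h/N and N = 890:
  stratum A: (470/890)²·(1 − 80/470)·3.0²/80 = 0.0260336
  stratum B: (170/890)²·(1 − 33/170)·2.7²/33 = 0.00649536
  stratum C: (250/890)²·(1 − 48/250)·2.5²/48 = 0.00830138
V̂(x̄_st) = 0.0408304
SE(x̄_st) = √0.0408304 = 0.202065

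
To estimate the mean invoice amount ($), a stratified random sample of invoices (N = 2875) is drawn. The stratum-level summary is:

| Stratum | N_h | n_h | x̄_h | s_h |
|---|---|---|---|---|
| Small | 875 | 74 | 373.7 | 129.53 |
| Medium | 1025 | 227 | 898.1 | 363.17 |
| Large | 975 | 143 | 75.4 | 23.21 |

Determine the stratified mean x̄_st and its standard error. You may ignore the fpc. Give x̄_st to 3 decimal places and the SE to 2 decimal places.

x̄_st = Σ W_h x̄_h = (875·373.7 + 1025·898.1 + 975·75.4)/2875 = 459.49739
V̂(x̄_st) = Σ W_h² s_h²/n_h, with W_h = N_h/N and N = 2875:
  stratum Small: (875/2875)²·129.53²/74 = 21.0015
  stratum Medium: (1025/2875)²·363.17²/227 = 73.8527
  stratum Large: (975/2875)²·23.21²/143 = 0.433259
V̂(x̄_st) = 95.2874
SE(x̄_st) = √95.2874 = 9.76152

x̄_st ≈ 459.497, SE ≈ 9.76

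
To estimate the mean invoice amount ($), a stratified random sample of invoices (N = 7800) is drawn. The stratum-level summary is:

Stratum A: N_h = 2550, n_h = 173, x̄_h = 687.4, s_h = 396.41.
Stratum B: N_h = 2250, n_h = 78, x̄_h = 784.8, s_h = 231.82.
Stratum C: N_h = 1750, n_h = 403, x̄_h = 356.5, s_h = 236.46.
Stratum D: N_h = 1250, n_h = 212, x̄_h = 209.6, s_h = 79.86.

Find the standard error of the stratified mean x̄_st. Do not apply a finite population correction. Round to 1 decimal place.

SE(x̄_st) ≈ 12.7

V̂(x̄_st) = Σ W_h² s_h²/n_h, with W_h = N_h/N and N = 7800:
  stratum A: (2550/7800)²·396.41²/173 = 97.081
  stratum B: (2250/7800)²·231.82²/78 = 57.3301
  stratum C: (1750/7800)²·236.46²/403 = 6.98389
  stratum D: (1250/7800)²·79.86²/212 = 0.772598
V̂(x̄_st) = 162.168
SE(x̄_st) = √162.168 = 12.7345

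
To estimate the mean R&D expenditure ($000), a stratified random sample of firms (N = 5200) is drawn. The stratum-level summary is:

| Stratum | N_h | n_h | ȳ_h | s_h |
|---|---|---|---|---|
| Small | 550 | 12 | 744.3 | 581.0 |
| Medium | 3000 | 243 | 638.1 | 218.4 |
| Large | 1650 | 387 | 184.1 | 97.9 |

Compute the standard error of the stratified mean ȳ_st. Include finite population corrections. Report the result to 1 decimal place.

V̂(ȳ_st) = Σ W_h² (1 − n_h/N_h) s_h²/n_h, with W_h = N_h/N and N = 5200:
  stratum Small: (550/5200)²·(1 − 12/550)·581.0²/12 = 307.829
  stratum Medium: (3000/5200)²·(1 − 243/3000)·218.4²/243 = 60.0413
  stratum Large: (1650/5200)²·(1 − 387/1650)·97.9²/387 = 1.90869
V̂(ȳ_st) = 369.779
SE(ȳ_st) = √369.779 = 19.2296

SE(ȳ_st) ≈ 19.2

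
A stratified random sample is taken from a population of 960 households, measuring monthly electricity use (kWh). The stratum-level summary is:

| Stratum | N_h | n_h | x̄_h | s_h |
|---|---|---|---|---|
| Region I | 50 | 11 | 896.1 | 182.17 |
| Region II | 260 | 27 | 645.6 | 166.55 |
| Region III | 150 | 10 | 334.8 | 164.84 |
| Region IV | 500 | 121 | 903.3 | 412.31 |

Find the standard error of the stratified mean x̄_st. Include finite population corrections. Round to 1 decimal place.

V̂(x̄_st) = Σ W_h² (1 − n_h/N_h) s_h²/n_h, with W_h = N_h/N and N = 960:
  stratum Region I: (50/960)²·(1 − 11/50)·182.17²/11 = 6.38342
  stratum Region II: (260/960)²·(1 − 27/260)·166.55²/27 = 67.5324
  stratum Region III: (150/960)²·(1 − 10/150)·164.84²/10 = 61.9159
  stratum Region IV: (500/960)²·(1 − 121/500)·412.31²/121 = 288.888
V̂(x̄_st) = 424.719
SE(x̄_st) = √424.719 = 20.6087

SE(x̄_st) ≈ 20.6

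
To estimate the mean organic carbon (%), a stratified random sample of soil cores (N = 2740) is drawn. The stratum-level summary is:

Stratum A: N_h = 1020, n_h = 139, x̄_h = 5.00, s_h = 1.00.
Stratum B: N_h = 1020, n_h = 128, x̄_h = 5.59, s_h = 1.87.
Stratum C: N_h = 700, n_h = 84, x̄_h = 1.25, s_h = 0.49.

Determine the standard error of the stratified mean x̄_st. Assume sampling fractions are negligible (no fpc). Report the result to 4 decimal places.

V̂(x̄_st) = Σ W_h² s_h²/n_h, with W_h = N_h/N and N = 2740:
  stratum A: (1020/2740)²·1.00²/139 = 0.000996975
  stratum B: (1020/2740)²·1.87²/128 = 0.00378593
  stratum C: (700/2740)²·0.49²/84 = 0.000186555
V̂(x̄_st) = 0.00496946
SE(x̄_st) = √0.00496946 = 0.0704944

SE(x̄_st) ≈ 0.0705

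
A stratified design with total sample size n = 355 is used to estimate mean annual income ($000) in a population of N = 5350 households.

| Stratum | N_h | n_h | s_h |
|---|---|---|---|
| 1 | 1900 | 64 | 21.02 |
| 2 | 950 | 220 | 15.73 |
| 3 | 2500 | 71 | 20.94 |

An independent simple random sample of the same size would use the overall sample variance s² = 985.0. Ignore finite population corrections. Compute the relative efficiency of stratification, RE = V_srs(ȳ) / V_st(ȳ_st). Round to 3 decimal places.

RE ≈ 1.231

V̂(ȳ_st) = Σ W_h² s_h²/n_h, with W_h = N_h/N and N = 5350:
  stratum 1: (1900/5350)²·21.02²/64 = 0.870733
  stratum 2: (950/5350)²·15.73²/220 = 0.0354629
  stratum 3: (2500/5350)²·20.94²/71 = 1.34855
V_st = 2.25475
V_srs = s²/n = 985.0/355 = 2.77465
Relative efficiency = V_srs / V_st = 2.77465/2.25475 = 1.2306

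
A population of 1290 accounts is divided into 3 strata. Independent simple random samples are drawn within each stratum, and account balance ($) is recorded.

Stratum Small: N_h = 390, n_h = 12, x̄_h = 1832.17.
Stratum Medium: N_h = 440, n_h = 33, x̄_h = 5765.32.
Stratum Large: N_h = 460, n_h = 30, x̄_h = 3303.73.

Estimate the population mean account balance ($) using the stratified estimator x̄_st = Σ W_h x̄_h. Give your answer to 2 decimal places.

N = Σ N_h = 1290. Stratum weights W_h = N_h/N.
x̄_st = (390·1832.17 + 440·5765.32 + 460·3303.73) / 1290 = 3698.4519

x̄_st ≈ 3698.45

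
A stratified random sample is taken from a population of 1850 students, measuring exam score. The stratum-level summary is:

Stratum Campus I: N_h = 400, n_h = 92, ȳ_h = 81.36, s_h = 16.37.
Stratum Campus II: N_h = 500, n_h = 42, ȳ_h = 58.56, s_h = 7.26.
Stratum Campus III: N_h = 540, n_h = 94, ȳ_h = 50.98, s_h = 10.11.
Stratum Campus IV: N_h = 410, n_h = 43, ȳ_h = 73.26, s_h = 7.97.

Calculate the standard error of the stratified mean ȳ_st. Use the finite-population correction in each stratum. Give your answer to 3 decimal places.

SE(ȳ_st) ≈ 0.575

V̂(ȳ_st) = Σ W_h² (1 − n_h/N_h) s_h²/n_h, with W_h = N_h/N and N = 1850:
  stratum Campus I: (400/1850)²·(1 − 92/400)·16.37²/92 = 0.104852
  stratum Campus II: (500/1850)²·(1 − 42/500)·7.26²/42 = 0.0839684
  stratum Campus III: (540/1850)²·(1 − 94/540)·10.11²/94 = 0.0765173
  stratum Campus IV: (410/1850)²·(1 − 43/410)·7.97²/43 = 0.0649463
V̂(ȳ_st) = 0.330284
SE(ȳ_st) = √0.330284 = 0.574703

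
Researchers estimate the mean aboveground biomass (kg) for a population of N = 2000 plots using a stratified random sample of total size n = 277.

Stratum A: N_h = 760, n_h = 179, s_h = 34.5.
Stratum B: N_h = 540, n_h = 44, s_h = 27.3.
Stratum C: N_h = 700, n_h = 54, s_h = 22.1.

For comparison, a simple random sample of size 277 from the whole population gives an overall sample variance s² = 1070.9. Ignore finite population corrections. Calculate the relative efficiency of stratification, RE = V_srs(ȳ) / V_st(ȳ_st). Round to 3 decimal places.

RE ≈ 1.170

V̂(ȳ_st) = Σ W_h² s_h²/n_h, with W_h = N_h/N and N = 2000:
  stratum A: (760/2000)²·34.5²/179 = 0.960179
  stratum B: (540/2000)²·27.3²/44 = 1.23481
  stratum C: (700/2000)²·22.1²/54 = 1.10797
V_st = 3.30296
V_srs = s²/n = 1070.9/277 = 3.86606
Relative efficiency = V_srs / V_st = 3.86606/3.30296 = 1.1705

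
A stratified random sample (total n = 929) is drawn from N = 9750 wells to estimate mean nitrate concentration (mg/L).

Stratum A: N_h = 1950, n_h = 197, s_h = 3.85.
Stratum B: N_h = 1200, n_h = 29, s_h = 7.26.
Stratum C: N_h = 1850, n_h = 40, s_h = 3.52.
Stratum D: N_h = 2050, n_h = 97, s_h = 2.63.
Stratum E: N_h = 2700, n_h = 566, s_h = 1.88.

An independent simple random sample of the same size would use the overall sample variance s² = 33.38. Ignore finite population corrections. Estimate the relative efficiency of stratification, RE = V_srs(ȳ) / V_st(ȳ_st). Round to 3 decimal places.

RE ≈ 0.793

V̂(ȳ_st) = Σ W_h² s_h²/n_h, with W_h = N_h/N and N = 9750:
  stratum A: (1950/9750)²·3.85²/197 = 0.00300964
  stratum B: (1200/9750)²·7.26²/29 = 0.0275314
  stratum C: (1850/9750)²·3.52²/40 = 0.0111522
  stratum D: (2050/9750)²·2.63²/97 = 0.00315238
  stratum E: (2700/9750)²·1.88²/566 = 0.00047887
V_st = 0.0453245
V_srs = s²/n = 33.38/929 = 0.0359311
Relative efficiency = V_srs / V_st = 0.0359311/0.0453245 = 0.7928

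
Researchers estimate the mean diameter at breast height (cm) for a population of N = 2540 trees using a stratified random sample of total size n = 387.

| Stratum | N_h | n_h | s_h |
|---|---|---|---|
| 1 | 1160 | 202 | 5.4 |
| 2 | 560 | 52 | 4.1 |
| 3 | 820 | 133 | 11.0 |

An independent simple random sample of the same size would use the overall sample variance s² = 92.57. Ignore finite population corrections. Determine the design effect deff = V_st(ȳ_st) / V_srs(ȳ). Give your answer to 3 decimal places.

deff ≈ 0.588

V̂(ȳ_st) = Σ W_h² s_h²/n_h, with W_h = N_h/N and N = 2540:
  stratum 1: (1160/2540)²·5.4²/202 = 0.0301082
  stratum 2: (560/2540)²·4.1²/52 = 0.0157135
  stratum 3: (820/2540)²·11.0²/133 = 0.0948187
V_st = 0.14064
V_srs = s²/n = 92.57/387 = 0.239199
deff = V_st / V_srs = 0.14064/0.239199 = 0.5880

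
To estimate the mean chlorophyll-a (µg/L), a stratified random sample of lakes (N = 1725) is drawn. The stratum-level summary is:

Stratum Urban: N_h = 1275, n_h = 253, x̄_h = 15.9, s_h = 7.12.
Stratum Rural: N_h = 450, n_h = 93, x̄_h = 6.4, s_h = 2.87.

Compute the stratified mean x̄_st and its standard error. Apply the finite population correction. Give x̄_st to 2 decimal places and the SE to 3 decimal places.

x̄_st = Σ W_h x̄_h = (1275·15.9 + 450·6.4)/1725 = 13.42174
V̂(x̄_st) = Σ W_h² (1 − n_h/N_h) s_h²/n_h, with W_h = N_h/N and N = 1725:
  stratum Urban: (1275/1725)²·(1 − 253/1275)·7.12²/253 = 0.087745
  stratum Rural: (450/1725)²·(1 − 93/450)·2.87²/93 = 0.00478171
V̂(x̄_st) = 0.0925267
SE(x̄_st) = √0.0925267 = 0.304182

x̄_st ≈ 13.42, SE ≈ 0.304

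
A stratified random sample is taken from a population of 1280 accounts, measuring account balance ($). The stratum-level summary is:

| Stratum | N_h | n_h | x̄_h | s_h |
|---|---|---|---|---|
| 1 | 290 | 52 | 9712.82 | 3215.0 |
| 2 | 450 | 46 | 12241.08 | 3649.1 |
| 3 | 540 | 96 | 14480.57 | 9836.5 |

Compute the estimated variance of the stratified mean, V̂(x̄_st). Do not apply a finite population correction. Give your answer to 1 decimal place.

V̂(x̄_st) = Σ W_h² s_h²/n_h, with W_h = N_h/N and N = 1280:
  stratum 1: (290/1280)²·3215.0²/52 = 10203.2
  stratum 2: (450/1280)²·3649.1²/46 = 35778.2
  stratum 3: (540/1280)²·9836.5²/96 = 179381
V̂(x̄_st) = 225363

V̂(x̄_st) ≈ 225362.8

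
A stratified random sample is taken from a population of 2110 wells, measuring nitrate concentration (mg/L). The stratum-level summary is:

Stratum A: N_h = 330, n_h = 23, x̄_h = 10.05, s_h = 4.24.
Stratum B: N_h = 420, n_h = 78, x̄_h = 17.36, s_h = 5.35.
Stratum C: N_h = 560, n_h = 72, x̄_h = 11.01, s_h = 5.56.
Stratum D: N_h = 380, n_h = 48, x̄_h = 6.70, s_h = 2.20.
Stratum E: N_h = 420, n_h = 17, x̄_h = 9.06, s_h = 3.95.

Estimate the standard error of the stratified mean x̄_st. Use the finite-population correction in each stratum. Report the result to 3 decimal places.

V̂(x̄_st) = Σ W_h² (1 − n_h/N_h) s_h²/n_h, with W_h = N_h/N and N = 2110:
  stratum A: (330/2110)²·(1 − 23/330)·4.24²/23 = 0.0177865
  stratum B: (420/2110)²·(1 − 78/420)·5.35²/78 = 0.0118392
  stratum C: (560/2110)²·(1 − 72/560)·5.56²/72 = 0.0263548
  stratum D: (380/2110)²·(1 − 48/380)·2.20²/48 = 0.00285733
  stratum E: (420/2110)²·(1 − 17/420)·3.95²/17 = 0.0348927
V̂(x̄_st) = 0.0937306
SE(x̄_st) = √0.0937306 = 0.306155

SE(x̄_st) ≈ 0.306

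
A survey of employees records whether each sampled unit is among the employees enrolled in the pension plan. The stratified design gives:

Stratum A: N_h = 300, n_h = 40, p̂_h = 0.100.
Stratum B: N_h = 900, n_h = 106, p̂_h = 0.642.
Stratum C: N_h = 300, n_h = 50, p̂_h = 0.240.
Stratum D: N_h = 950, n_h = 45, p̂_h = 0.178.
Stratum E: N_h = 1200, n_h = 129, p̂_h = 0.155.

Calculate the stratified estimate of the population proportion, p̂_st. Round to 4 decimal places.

p̂_st ≈ 0.2835

N = 3650; stratum weights W_h = N_h/N.
p̂_st = Σ W_h p̂_h = (300·0.100 + 900·0.642 + 300·0.240 + 950·0.178 + 1200·0.155)/3650 = 0.28353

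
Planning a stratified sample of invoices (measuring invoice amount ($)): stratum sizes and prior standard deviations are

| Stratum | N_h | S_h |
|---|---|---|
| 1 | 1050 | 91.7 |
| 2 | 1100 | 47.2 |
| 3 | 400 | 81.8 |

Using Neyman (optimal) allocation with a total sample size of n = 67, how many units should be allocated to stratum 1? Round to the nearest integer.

Neyman allocation: n_h = n · N_h S_h / Σ N_i S_i, with n = 67.
  stratum 1: N_h·S_h = 1050·91.7 = 96285.00
  stratum 2: N_h·S_h = 1100·47.2 = 51920.00
  stratum 3: N_h·S_h = 400·81.8 = 32720.00
Σ N_h S_h = 180925.00
n for stratum 1 = 67·96285.00/180925.00 = 35.656 → 36

36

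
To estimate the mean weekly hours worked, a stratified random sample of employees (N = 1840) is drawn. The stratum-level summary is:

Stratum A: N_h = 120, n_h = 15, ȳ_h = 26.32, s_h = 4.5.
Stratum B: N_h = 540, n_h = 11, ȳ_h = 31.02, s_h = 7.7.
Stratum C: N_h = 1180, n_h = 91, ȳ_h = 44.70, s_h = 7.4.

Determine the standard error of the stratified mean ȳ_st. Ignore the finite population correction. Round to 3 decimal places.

SE(ȳ_st) ≈ 0.847

V̂(ȳ_st) = Σ W_h² s_h²/n_h, with W_h = N_h/N and N = 1840:
  stratum A: (120/1840)²·4.5²/15 = 0.00574197
  stratum B: (540/1840)²·7.7²/11 = 0.464238
  stratum C: (1180/1840)²·7.4²/91 = 0.247486
V̂(ȳ_st) = 0.717466
SE(ȳ_st) = √0.717466 = 0.847034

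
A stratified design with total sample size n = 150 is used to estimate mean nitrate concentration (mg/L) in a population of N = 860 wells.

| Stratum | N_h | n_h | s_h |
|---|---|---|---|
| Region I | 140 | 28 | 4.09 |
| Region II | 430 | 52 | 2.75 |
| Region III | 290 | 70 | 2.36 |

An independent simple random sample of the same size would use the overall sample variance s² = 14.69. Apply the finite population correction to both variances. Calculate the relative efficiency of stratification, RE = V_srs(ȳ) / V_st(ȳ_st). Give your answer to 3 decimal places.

RE ≈ 1.570

V̂(ȳ_st) = Σ W_h² (1 − n_h/N_h) s_h²/n_h, with W_h = N_h/N and N = 860:
  stratum Region I: (140/860)²·(1 − 28/140)·4.09²/28 = 0.0126659
  stratum Region II: (430/860)²·(1 − 52/430)·2.75²/52 = 0.0319614
  stratum Region III: (290/860)²·(1 − 70/290)·2.36²/70 = 0.00686356
V_st = 0.0514909
V_srs = (1 − 150/860)·14.69/150 = 0.0808519
Relative efficiency = V_srs / V_st = 0.0808519/0.0514909 = 1.5702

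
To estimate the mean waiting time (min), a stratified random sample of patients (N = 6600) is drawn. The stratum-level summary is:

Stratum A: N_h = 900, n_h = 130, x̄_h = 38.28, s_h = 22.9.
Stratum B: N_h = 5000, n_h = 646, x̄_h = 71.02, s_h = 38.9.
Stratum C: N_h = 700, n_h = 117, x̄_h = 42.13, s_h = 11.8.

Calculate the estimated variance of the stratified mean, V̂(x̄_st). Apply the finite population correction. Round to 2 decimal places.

V̂(x̄_st) ≈ 1.25

V̂(x̄_st) = Σ W_h² (1 − n_h/N_h) s_h²/n_h, with W_h = N_h/N and N = 6600:
  stratum A: (900/6600)²·(1 − 130/900)·22.9²/130 = 0.064176
  stratum B: (5000/6600)²·(1 − 646/5000)·38.9²/646 = 1.17068
  stratum C: (700/6600)²·(1 − 117/700)·11.8²/117 = 0.0111495
V̂(x̄_st) = 1.246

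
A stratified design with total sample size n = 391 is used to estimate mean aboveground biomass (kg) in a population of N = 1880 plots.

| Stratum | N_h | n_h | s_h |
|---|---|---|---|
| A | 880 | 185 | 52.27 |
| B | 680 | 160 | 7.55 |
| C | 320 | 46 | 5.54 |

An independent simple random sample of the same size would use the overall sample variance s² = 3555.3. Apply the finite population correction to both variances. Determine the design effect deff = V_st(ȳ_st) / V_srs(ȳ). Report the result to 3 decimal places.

deff ≈ 0.362

V̂(ȳ_st) = Σ W_h² (1 − n_h/N_h) s_h²/n_h, with W_h = N_h/N and N = 1880:
  stratum A: (880/1880)²·(1 − 185/880)·52.27²/185 = 2.55555
  stratum B: (680/1880)²·(1 − 160/680)·7.55²/160 = 0.0356427
  stratum C: (320/1880)²·(1 − 46/320)·5.54²/46 = 0.0165518
V_st = 2.60775
V_srs = (1 − 391/1880)·3555.3/391 = 7.20172
deff = V_st / V_srs = 2.60775/7.20172 = 0.3621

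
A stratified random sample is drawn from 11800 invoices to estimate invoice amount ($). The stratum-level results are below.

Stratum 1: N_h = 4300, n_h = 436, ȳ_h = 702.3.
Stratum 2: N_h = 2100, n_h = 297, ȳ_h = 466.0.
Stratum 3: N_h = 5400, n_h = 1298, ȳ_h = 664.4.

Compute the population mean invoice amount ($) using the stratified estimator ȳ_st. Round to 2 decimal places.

ȳ_st ≈ 642.90

N = Σ N_h = 11800. Stratum weights W_h = N_h/N.
ȳ_st = (4300·702.3 + 2100·466.0 + 5400·664.4) / 11800 = 642.9025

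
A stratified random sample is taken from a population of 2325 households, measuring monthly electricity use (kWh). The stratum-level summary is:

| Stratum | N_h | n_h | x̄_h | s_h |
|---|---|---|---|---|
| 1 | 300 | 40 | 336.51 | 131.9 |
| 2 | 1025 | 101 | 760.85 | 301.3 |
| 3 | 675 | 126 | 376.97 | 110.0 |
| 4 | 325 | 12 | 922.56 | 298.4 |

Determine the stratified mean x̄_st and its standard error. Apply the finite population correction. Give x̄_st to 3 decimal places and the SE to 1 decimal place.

x̄_st ≈ 617.252, SE ≈ 17.6

x̄_st = Σ W_h x̄_h = (300·336.51 + 1025·760.85 + 675·376.97 + 325·922.56)/2325 = 617.25204
V̂(x̄_st) = Σ W_h² (1 − n_h/N_h) s_h²/n_h, with W_h = N_h/N and N = 2325:
  stratum 1: (300/2325)²·(1 − 40/300)·131.9²/40 = 6.27593
  stratum 2: (1025/2325)²·(1 − 101/1025)·301.3²/101 = 157.481
  stratum 3: (675/2325)²·(1 − 126/675)·110.0²/126 = 6.58332
  stratum 4: (325/2325)²·(1 − 12/325)·298.4²/12 = 139.636
V̂(x̄_st) = 309.976
SE(x̄_st) = √309.976 = 17.6061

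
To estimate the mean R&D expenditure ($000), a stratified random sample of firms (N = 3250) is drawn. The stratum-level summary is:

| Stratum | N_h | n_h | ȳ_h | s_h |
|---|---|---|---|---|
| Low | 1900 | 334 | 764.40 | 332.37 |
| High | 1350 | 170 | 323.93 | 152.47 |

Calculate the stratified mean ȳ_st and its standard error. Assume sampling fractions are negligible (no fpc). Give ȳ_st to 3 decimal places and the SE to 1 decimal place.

ȳ_st = Σ W_h ȳ_h = (1900·764.40 + 1350·323.93)/3250 = 581.43554
V̂(ȳ_st) = Σ W_h² s_h²/n_h, with W_h = N_h/N and N = 3250:
  stratum Low: (1900/3250)²·332.37²/334 = 113.041
  stratum High: (1350/3250)²·152.47²/170 = 23.595
V̂(ȳ_st) = 136.636
SE(ȳ_st) = √136.636 = 11.6892

ȳ_st ≈ 581.436, SE ≈ 11.7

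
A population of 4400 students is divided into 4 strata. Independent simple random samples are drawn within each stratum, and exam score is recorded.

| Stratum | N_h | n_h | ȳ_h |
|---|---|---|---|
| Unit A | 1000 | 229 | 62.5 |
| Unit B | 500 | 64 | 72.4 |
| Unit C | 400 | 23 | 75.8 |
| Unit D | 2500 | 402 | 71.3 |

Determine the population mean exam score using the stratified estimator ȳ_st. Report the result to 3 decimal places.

ȳ_st ≈ 69.834

N = Σ N_h = 4400. Stratum weights W_h = N_h/N.
ȳ_st = (1000·62.5 + 500·72.4 + 400·75.8 + 2500·71.3) / 4400 = 69.83409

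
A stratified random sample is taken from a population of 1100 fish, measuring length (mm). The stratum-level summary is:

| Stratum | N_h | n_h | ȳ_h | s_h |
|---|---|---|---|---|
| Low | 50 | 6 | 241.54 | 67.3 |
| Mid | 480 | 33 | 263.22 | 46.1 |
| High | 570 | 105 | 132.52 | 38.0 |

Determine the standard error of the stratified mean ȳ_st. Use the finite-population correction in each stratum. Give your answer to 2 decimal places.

SE(ȳ_st) ≈ 3.98

V̂(ȳ_st) = Σ W_h² (1 − n_h/N_h) s_h²/n_h, with W_h = N_h/N and N = 1100:
  stratum Low: (50/1100)²·(1 − 6/50)·67.3²/6 = 1.37251
  stratum Mid: (480/1100)²·(1 − 33/480)·46.1²/33 = 11.4196
  stratum High: (570/1100)²·(1 − 105/570)·38.0²/105 = 3.01245
V̂(ȳ_st) = 15.8046
SE(ȳ_st) = √15.8046 = 3.9755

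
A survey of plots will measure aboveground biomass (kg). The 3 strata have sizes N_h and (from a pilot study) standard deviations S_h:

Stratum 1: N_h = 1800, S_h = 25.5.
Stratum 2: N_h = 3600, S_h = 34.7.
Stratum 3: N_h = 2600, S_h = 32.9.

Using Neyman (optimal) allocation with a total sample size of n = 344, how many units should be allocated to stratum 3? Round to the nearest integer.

Neyman allocation: n_h = n · N_h S_h / Σ N_i S_i, with n = 344.
  stratum 1: N_h·S_h = 1800·25.5 = 45900.00
  stratum 2: N_h·S_h = 3600·34.7 = 124920.00
  stratum 3: N_h·S_h = 2600·32.9 = 85540.00
Σ N_h S_h = 256360.00
n for stratum 3 = 344·85540.00/256360.00 = 114.783 → 115

115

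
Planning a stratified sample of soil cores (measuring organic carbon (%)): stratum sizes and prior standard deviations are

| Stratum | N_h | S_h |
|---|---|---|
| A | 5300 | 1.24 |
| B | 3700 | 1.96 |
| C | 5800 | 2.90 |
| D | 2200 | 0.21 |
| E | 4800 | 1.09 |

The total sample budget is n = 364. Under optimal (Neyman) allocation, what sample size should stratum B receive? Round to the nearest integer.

73

Neyman allocation: n_h = n · N_h S_h / Σ N_i S_i, with n = 364.
  stratum A: N_h·S_h = 5300·1.24 = 6572.00
  stratum B: N_h·S_h = 3700·1.96 = 7252.00
  stratum C: N_h·S_h = 5800·2.90 = 16820.00
  stratum D: N_h·S_h = 2200·0.21 = 462.00
  stratum E: N_h·S_h = 4800·1.09 = 5232.00
Σ N_h S_h = 36338.00
n for stratum B = 364·7252.00/36338.00 = 72.644 → 73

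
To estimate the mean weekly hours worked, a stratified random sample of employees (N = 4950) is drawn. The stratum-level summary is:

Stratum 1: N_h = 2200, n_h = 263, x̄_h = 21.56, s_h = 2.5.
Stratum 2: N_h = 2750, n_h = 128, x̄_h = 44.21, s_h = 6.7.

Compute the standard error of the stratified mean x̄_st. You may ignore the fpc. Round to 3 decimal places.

SE(x̄_st) ≈ 0.336

V̂(x̄_st) = Σ W_h² s_h²/n_h, with W_h = N_h/N and N = 4950:
  stratum 1: (2200/4950)²·2.5²/263 = 0.00469417
  stratum 2: (2750/4950)²·6.7²/128 = 0.108242
V̂(x̄_st) = 0.112936
SE(x̄_st) = √0.112936 = 0.336059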